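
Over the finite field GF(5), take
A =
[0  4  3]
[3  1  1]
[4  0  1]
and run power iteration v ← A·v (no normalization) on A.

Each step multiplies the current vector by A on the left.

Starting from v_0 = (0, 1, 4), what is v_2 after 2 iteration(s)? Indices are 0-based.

v_0 = (0, 1, 4).
v_1 = A·v_0 = (1, 0, 4).
v_2 = A·v_1 = (2, 2, 3).

v_2 = (2, 2, 3)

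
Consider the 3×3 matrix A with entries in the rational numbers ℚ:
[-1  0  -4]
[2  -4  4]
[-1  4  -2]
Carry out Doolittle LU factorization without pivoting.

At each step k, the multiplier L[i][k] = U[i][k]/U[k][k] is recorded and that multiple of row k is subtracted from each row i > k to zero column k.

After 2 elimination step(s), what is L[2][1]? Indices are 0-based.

L[2][1] = -1

Step 1: pivot at (0,0) is -1.
  row1 ← row1 − (-2)·row0  ⇒  L[1][0]=-2, U row1=(0, -4, -4)
  row2 ← row2 − (1)·row0  ⇒  L[2][0]=1, U row2=(0, 4, 2)
Step 2: pivot at (1,1) is -4.
  row2 ← row2 − (-1)·row1  ⇒  L[2][1]=-1, U row2=(0, 0, -2)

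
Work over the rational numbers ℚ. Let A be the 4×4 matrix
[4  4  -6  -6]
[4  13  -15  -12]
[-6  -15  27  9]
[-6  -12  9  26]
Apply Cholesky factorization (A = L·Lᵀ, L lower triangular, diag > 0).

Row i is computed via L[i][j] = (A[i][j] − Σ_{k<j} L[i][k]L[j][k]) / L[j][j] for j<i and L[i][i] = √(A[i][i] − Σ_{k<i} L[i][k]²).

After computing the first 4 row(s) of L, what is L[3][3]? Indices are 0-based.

Step 1: L[0][0] = √(4) = 2.
  L[1][0] = (4) / L[0][0] = 2.
Step 2: L[1][1] = √(9) = 3.
  L[2][0] = (-6) / L[0][0] = -3.
  L[2][1] = (-9) / L[1][1] = -3.
Step 3: L[2][2] = √(9) = 3.
  L[3][0] = (-6) / L[0][0] = -3.
  L[3][1] = (-6) / L[1][1] = -2.
  L[3][2] = (-6) / L[2][2] = -2.
Step 4: L[3][3] = √(9) = 3.

L[3][3] = 3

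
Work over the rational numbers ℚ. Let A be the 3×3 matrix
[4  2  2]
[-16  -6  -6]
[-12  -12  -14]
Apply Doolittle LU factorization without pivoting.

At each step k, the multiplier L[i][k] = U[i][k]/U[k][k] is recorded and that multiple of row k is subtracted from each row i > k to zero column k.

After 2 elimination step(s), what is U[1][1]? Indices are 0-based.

Step 1: pivot at (0,0) is 4.
  row1 ← row1 − (-4)·row0  ⇒  L[1][0]=-4, U row1=(0, 2, 2)
  row2 ← row2 − (-3)·row0  ⇒  L[2][0]=-3, U row2=(0, -6, -8)
Step 2: pivot at (1,1) is 2.
  row2 ← row2 − (-3)·row1  ⇒  L[2][1]=-3, U row2=(0, 0, -2)

U[1][1] = 2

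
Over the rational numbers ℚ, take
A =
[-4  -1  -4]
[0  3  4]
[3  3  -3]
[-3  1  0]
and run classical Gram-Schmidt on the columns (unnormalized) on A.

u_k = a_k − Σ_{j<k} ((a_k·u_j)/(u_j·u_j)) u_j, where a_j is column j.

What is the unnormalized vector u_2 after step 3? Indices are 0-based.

u_2 = (-468/145, 454/145, -1227/290, 21/290)

Step 1: u_0 = a_0 = (-4, 0, 3, -3).
Step 2: u_1 = a_1 − (5/17)·u_0 = (3/17, 3, 36/17, 32/17).
Step 3: u_2 = a_2 − (7/34)·u_0 − (42/145)·u_1 = (-468/145, 454/145, -1227/290, 21/290).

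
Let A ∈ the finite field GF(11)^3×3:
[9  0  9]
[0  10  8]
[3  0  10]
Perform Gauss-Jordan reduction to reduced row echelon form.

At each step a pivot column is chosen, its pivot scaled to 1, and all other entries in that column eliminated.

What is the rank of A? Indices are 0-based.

pivot(0,0)=9: scale R0 → (1, 0, 1)
  clear (2,0): R2 −= (3)R0 → (0, 0, 7)
pivot(1,1)=10: scale R1 → (0, 1, 3)
pivot(2,2)=7: scale R2 → (0, 0, 1)
  clear (0,2): R0 −= (1)R2 → (1, 0, 0)
  clear (1,2): R1 −= (3)R2 → (0, 1, 0)

rank = 3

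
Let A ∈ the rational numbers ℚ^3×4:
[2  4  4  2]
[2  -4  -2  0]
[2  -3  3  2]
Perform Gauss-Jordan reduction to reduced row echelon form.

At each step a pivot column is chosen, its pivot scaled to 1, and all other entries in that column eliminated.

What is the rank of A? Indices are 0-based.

pivot(0,0)=2: scale R0 → (1, 2, 2, 1)
  clear (1,0): R1 −= (2)R0 → (0, -8, -6, -2)
  clear (2,0): R2 −= (2)R0 → (0, -7, -1, 0)
pivot(1,1)=-8: scale R1 → (0, 1, 3/4, 1/4)
  clear (0,1): R0 −= (2)R1 → (1, 0, 1/2, 1/2)
  clear (2,1): R2 −= (-7)R1 → (0, 0, 17/4, 7/4)
pivot(2,2)=17/4: scale R2 → (0, 0, 1, 7/17)
  clear (0,2): R0 −= (1/2)R2 → (1, 0, 0, 5/17)
  clear (1,2): R1 −= (3/4)R2 → (0, 1, 0, -1/17)

rank = 3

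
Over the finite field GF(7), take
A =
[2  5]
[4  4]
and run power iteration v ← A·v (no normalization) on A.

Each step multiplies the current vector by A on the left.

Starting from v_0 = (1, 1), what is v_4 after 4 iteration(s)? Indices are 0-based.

v_0 = (1, 1).
v_1 = A·v_0 = (0, 1).
v_2 = A·v_1 = (5, 4).
v_3 = A·v_2 = (2, 1).
v_4 = A·v_3 = (2, 5).

v_4 = (2, 5)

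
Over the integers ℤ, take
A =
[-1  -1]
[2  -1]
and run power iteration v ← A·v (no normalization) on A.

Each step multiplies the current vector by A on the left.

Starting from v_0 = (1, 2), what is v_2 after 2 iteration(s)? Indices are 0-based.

v_2 = (3, -6)

v_0 = (1, 2).
v_1 = A·v_0 = (-3, 0).
v_2 = A·v_1 = (3, -6).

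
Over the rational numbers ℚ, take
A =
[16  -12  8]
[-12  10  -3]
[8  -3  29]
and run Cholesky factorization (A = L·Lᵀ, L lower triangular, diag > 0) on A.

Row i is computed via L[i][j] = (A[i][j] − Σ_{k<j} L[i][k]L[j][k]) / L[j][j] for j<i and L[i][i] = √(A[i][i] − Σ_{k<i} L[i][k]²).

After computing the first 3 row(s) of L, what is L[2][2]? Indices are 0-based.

L[2][2] = 4

Step 1: L[0][0] = √(16) = 4.
  L[1][0] = (-12) / L[0][0] = -3.
Step 2: L[1][1] = √(1) = 1.
  L[2][0] = (8) / L[0][0] = 2.
  L[2][1] = (3) / L[1][1] = 3.
Step 3: L[2][2] = √(16) = 4.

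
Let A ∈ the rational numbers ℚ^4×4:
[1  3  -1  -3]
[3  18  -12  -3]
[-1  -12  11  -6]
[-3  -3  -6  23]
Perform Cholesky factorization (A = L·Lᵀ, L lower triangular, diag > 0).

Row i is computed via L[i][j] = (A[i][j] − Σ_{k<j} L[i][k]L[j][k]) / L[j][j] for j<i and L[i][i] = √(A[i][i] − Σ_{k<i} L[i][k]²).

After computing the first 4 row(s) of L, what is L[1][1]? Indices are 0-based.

Step 1: L[0][0] = √(1) = 1.
  L[1][0] = (3) / L[0][0] = 3.
Step 2: L[1][1] = √(9) = 3.
  L[2][0] = (-1) / L[0][0] = -1.
  L[2][1] = (-9) / L[1][1] = -3.
Step 3: L[2][2] = √(1) = 1.
  L[3][0] = (-3) / L[0][0] = -3.
  L[3][1] = (6) / L[1][1] = 2.
  L[3][2] = (-3) / L[2][2] = -3.
Step 4: L[3][3] = √(1) = 1.

L[1][1] = 3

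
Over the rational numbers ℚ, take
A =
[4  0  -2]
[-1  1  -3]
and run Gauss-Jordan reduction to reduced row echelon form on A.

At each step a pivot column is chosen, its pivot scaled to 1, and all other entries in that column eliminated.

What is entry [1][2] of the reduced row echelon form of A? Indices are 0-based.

M[1][2] = -7/2

[1] R0 /= 4  ⇒  (1, 0, -1/2)
     R1 -= -1·R0  ⇒  (0, 1, -7/2)
[2] R1 /= 1  ⇒  (0, 1, -7/2)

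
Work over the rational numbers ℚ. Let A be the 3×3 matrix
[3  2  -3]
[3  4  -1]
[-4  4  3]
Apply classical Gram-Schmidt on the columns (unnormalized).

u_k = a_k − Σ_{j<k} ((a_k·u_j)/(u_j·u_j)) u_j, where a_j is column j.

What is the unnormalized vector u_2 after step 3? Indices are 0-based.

u_2 = (-322/305, 46/61, -69/305)

Step 1: u_0 = a_0 = (3, 3, -4).
Step 2: u_1 = a_1 − (1/17)·u_0 = (31/17, 65/17, 72/17).
Step 3: u_2 = a_2 − (-12/17)·u_0 − (29/305)·u_1 = (-322/305, 46/61, -69/305).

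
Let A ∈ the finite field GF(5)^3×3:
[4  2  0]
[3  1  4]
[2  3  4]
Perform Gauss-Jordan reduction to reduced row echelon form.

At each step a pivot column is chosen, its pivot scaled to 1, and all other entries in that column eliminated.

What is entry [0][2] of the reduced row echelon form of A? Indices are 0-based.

[1] R0 /= 4  ⇒  (1, 3, 0)
     R1 -= 3·R0  ⇒  (0, 2, 4)
     R2 -= 2·R0  ⇒  (0, 2, 4)
[2] R1 /= 2  ⇒  (0, 1, 2)
     R0 -= 3·R1  ⇒  (1, 0, 4)
     R2 -= 2·R1  ⇒  (0, 0, 0)
column 2 empty below row 2

M[0][2] = 4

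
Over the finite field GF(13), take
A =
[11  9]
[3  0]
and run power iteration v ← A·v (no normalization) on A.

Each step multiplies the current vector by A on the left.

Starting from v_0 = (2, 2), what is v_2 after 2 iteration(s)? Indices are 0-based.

v_0 = (2, 2).
v_1 = A·v_0 = (1, 6).
v_2 = A·v_1 = (0, 3).

v_2 = (0, 3)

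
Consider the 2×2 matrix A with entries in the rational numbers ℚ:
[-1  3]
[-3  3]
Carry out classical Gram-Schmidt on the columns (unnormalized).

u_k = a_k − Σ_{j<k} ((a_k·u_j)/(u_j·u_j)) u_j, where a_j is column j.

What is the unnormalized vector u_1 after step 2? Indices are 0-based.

Step 1: u_0 = a_0 = (-1, -3).
Step 2: u_1 = a_1 − (-6/5)·u_0 = (9/5, -3/5).

u_1 = (9/5, -3/5)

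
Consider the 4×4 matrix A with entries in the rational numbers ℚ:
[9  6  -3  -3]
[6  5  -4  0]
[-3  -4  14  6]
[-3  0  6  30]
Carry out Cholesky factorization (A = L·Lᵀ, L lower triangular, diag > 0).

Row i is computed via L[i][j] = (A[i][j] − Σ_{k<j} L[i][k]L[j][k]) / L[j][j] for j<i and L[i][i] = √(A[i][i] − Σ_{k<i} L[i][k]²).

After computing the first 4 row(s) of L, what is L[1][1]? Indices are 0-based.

L[1][1] = 1

Step 1: L[0][0] = √(9) = 3.
  L[1][0] = (6) / L[0][0] = 2.
Step 2: L[1][1] = √(1) = 1.
  L[2][0] = (-3) / L[0][0] = -1.
  L[2][1] = (-2) / L[1][1] = -2.
Step 3: L[2][2] = √(9) = 3.
  L[3][0] = (-3) / L[0][0] = -1.
  L[3][1] = (2) / L[1][1] = 2.
  L[3][2] = (9) / L[2][2] = 3.
Step 4: L[3][3] = √(16) = 4.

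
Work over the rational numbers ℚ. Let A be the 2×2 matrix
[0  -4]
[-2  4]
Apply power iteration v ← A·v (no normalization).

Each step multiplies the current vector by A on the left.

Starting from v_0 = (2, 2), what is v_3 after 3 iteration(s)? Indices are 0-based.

v_3 = (-128, 160)

v_0 = (2, 2).
v_1 = A·v_0 = (-8, 4).
v_2 = A·v_1 = (-16, 32).
v_3 = A·v_2 = (-128, 160).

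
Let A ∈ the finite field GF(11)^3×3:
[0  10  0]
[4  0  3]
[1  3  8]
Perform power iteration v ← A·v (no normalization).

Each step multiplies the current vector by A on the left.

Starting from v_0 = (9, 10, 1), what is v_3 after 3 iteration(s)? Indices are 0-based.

v_0 = (9, 10, 1).
v_1 = A·v_0 = (1, 6, 3).
v_2 = A·v_1 = (5, 2, 10).
v_3 = A·v_2 = (9, 6, 3).

v_3 = (9, 6, 3)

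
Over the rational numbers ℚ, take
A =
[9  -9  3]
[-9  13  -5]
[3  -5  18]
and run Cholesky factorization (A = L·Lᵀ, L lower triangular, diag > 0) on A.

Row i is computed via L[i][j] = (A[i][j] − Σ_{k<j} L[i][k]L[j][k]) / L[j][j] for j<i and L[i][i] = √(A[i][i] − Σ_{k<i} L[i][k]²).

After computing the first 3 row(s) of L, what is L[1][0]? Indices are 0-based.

Step 1: L[0][0] = √(9) = 3.
  L[1][0] = (-9) / L[0][0] = -3.
Step 2: L[1][1] = √(4) = 2.
  L[2][0] = (3) / L[0][0] = 1.
  L[2][1] = (-2) / L[1][1] = -1.
Step 3: L[2][2] = √(16) = 4.

L[1][0] = -3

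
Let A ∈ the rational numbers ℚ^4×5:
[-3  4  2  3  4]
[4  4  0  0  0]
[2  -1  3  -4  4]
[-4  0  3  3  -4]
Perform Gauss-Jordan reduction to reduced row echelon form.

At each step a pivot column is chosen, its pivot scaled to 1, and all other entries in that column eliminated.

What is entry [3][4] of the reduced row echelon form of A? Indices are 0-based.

step 1: normalize row 0 (÷-3) = (1, -4/3, -2/3, -1, -4/3)
  row 1: subtract 4×row0 = (0, 28/3, 8/3, 4, 16/3)
  row 2: subtract 2×row0 = (0, 5/3, 13/3, -2, 20/3)
  row 3: subtract -4×row0 = (0, -16/3, 1/3, -1, -28/3)
step 2: normalize row 1 (÷28/3) = (0, 1, 2/7, 3/7, 4/7)
  row 0: subtract -4/3×row1 = (1, 0, -2/7, -3/7, -4/7)
  row 2: subtract 5/3×row1 = (0, 0, 27/7, -19/7, 40/7)
  row 3: subtract -16/3×row1 = (0, 0, 13/7, 9/7, -44/7)
step 3: normalize row 2 (÷27/7) = (0, 0, 1, -19/27, 40/27)
  row 0: subtract -2/7×row2 = (1, 0, 0, -17/27, -4/27)
  row 1: subtract 2/7×row2 = (0, 1, 0, 17/27, 4/27)
  row 3: subtract 13/7×row2 = (0, 0, 0, 70/27, -244/27)
step 4: normalize row 3 (÷70/27) = (0, 0, 0, 1, -122/35)
  row 0: subtract -17/27×row3 = (1, 0, 0, 0, -82/35)
  row 1: subtract 17/27×row3 = (0, 1, 0, 0, 82/35)
  row 2: subtract -19/27×row3 = (0, 0, 1, 0, -34/35)

M[3][4] = -122/35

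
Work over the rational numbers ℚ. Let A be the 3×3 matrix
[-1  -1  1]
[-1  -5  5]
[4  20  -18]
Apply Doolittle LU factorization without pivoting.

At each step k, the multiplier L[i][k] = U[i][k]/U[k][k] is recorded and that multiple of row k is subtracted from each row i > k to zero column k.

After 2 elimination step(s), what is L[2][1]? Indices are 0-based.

L[2][1] = -4

[col 0] pivot -1
  R1 -= 1*R0 → (0, -4, 4)  (L[1][0] := 1)
  R2 -= -4*R0 → (0, 16, -14)  (L[2][0] := -4)
[col 1] pivot -4
  R2 -= -4*R1 → (0, 0, 2)  (L[2][1] := -4)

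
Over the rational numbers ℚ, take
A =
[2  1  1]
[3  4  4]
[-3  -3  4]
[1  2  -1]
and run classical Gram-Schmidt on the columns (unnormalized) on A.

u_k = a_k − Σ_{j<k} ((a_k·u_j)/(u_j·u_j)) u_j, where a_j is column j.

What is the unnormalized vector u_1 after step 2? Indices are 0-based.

Step 1: u_0 = a_0 = (2, 3, -3, 1).
Step 2: u_1 = a_1 − (25/23)·u_0 = (-27/23, 17/23, 6/23, 21/23).

u_1 = (-27/23, 17/23, 6/23, 21/23)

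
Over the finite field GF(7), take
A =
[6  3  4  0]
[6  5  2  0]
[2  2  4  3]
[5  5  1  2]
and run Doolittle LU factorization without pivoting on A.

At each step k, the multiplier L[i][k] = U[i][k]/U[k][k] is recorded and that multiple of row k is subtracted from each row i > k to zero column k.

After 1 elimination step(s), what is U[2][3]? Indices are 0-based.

Step 1: pivot at (0,0) is 6.
  row1 ← row1 − (1)·row0  ⇒  L[1][0]=1, U row1=(0, 2, 5, 0)
  row2 ← row2 − (5)·row0  ⇒  L[2][0]=5, U row2=(0, 1, 5, 3)
  row3 ← row3 − (2)·row0  ⇒  L[3][0]=2, U row3=(0, 6, 0, 2)

U[2][3] = 3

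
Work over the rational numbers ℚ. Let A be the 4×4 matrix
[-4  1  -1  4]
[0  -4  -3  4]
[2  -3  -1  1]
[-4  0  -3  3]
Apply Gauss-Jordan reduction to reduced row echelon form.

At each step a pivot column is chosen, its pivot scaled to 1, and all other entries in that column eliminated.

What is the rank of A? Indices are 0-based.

pivot(0,0)=-4: scale R0 → (1, -1/4, 1/4, -1)
  clear (2,0): R2 −= (2)R0 → (0, -5/2, -3/2, 3)
  clear (3,0): R3 −= (-4)R0 → (0, -1, -2, -1)
pivot(1,1)=-4: scale R1 → (0, 1, 3/4, -1)
  clear (0,1): R0 −= (-1/4)R1 → (1, 0, 7/16, -5/4)
  clear (2,1): R2 −= (-5/2)R1 → (0, 0, 3/8, 1/2)
  clear (3,1): R3 −= (-1)R1 → (0, 0, -5/4, -2)
pivot(2,2)=3/8: scale R2 → (0, 0, 1, 4/3)
  clear (0,2): R0 −= (7/16)R2 → (1, 0, 0, -11/6)
  clear (1,2): R1 −= (3/4)R2 → (0, 1, 0, -2)
  clear (3,2): R3 −= (-5/4)R2 → (0, 0, 0, -1/3)
pivot(3,3)=-1/3: scale R3 → (0, 0, 0, 1)
  clear (0,3): R0 −= (-11/6)R3 → (1, 0, 0, 0)
  clear (1,3): R1 −= (-2)R3 → (0, 1, 0, 0)
  clear (2,3): R2 −= (4/3)R3 → (0, 0, 1, 0)

rank = 4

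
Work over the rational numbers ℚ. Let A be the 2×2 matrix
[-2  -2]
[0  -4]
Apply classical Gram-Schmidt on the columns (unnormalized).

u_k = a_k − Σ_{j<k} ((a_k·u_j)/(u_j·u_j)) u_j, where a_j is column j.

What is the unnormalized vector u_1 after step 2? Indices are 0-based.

Step 1: u_0 = a_0 = (-2, 0).
Step 2: u_1 = a_1 − (1)·u_0 = (0, -4).

u_1 = (0, -4)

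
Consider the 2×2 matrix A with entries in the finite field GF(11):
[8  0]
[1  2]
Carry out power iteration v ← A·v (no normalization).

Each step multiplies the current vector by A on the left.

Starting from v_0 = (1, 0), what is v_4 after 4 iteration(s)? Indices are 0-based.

v_0 = (1, 0).
v_1 = A·v_0 = (8, 1).
v_2 = A·v_1 = (9, 10).
v_3 = A·v_2 = (6, 7).
v_4 = A·v_3 = (4, 9).

v_4 = (4, 9)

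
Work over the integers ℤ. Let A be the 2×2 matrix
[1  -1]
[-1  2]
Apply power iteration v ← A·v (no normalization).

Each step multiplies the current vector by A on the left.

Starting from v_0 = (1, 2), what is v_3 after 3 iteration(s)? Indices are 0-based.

v_0 = (1, 2).
v_1 = A·v_0 = (-1, 3).
v_2 = A·v_1 = (-4, 7).
v_3 = A·v_2 = (-11, 18).

v_3 = (-11, 18)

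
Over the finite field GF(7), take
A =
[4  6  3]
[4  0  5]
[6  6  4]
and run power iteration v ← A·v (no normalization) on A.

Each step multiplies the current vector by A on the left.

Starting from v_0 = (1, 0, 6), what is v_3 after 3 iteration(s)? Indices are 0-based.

v_0 = (1, 0, 6).
v_1 = A·v_0 = (1, 6, 2).
v_2 = A·v_1 = (4, 0, 1).
v_3 = A·v_2 = (5, 0, 0).

v_3 = (5, 0, 0)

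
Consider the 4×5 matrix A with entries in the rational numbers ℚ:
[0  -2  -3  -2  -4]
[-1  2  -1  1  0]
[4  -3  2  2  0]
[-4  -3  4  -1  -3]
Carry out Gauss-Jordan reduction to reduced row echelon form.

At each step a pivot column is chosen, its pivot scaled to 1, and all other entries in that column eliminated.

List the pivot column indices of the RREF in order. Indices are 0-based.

pivot columns: 0, 1, 2, 3

pivot(0,0): swap R0↔R1
pivot(0,0)=-1: scale R0 → (1, -2, 1, -1, 0)
  clear (2,0): R2 −= (4)R0 → (0, 5, -2, 6, 0)
  clear (3,0): R3 −= (-4)R0 → (0, -11, 8, -5, -3)
pivot(1,1)=-2: scale R1 → (0, 1, 3/2, 1, 2)
  clear (0,1): R0 −= (-2)R1 → (1, 0, 4, 1, 4)
  clear (2,1): R2 −= (5)R1 → (0, 0, -19/2, 1, -10)
  clear (3,1): R3 −= (-11)R1 → (0, 0, 49/2, 6, 19)
pivot(2,2)=-19/2: scale R2 → (0, 0, 1, -2/19, 20/19)
  clear (0,2): R0 −= (4)R2 → (1, 0, 0, 27/19, -4/19)
  clear (1,2): R1 −= (3/2)R2 → (0, 1, 0, 22/19, 8/19)
  clear (3,2): R3 −= (49/2)R2 → (0, 0, 0, 163/19, -129/19)
pivot(3,3)=163/19: scale R3 → (0, 0, 0, 1, -129/163)
  clear (0,3): R0 −= (27/19)R3 → (1, 0, 0, 0, 149/163)
  clear (1,3): R1 −= (22/19)R3 → (0, 1, 0, 0, 218/163)
  clear (2,3): R2 −= (-2/19)R3 → (0, 0, 1, 0, 158/163)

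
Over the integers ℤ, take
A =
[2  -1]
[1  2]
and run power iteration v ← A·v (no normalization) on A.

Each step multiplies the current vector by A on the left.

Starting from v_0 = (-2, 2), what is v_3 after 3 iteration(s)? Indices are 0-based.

v_3 = (-26, -18)

v_0 = (-2, 2).
v_1 = A·v_0 = (-6, 2).
v_2 = A·v_1 = (-14, -2).
v_3 = A·v_2 = (-26, -18).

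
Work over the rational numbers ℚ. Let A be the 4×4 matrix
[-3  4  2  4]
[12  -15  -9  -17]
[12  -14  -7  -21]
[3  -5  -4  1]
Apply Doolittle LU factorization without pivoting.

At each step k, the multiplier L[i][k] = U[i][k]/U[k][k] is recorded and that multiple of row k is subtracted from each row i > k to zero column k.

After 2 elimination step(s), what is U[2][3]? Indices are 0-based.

U[2][3] = -3

Step 1: pivot at (0,0) is -3.
  row1 ← row1 − (-4)·row0  ⇒  L[1][0]=-4, U row1=(0, 1, -1, -1)
  row2 ← row2 − (-4)·row0  ⇒  L[2][0]=-4, U row2=(0, 2, 1, -5)
  row3 ← row3 − (-1)·row0  ⇒  L[3][0]=-1, U row3=(0, -1, -2, 5)
Step 2: pivot at (1,1) is 1.
  row2 ← row2 − (2)·row1  ⇒  L[2][1]=2, U row2=(0, 0, 3, -3)
  row3 ← row3 − (-1)·row1  ⇒  L[3][1]=-1, U row3=(0, 0, -3, 4)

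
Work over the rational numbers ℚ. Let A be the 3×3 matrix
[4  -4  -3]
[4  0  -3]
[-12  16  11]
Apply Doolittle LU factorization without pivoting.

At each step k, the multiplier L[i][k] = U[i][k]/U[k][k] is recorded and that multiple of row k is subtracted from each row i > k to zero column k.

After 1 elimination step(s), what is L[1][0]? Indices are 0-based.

L[1][0] = 1

k=0: U[0][0]=4
  eliminate (1,0): mult=1, new row 1: (0, 4, 0); set L[1][0]=1
  eliminate (2,0): mult=-3, new row 2: (0, 4, 2); set L[2][0]=-3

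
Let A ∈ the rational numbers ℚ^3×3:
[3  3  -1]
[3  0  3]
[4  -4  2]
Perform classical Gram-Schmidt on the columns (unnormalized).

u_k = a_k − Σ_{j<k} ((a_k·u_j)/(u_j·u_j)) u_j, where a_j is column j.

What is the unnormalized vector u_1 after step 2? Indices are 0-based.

Step 1: u_0 = a_0 = (3, 3, 4).
Step 2: u_1 = a_1 − (-7/34)·u_0 = (123/34, 21/34, -54/17).

u_1 = (123/34, 21/34, -54/17)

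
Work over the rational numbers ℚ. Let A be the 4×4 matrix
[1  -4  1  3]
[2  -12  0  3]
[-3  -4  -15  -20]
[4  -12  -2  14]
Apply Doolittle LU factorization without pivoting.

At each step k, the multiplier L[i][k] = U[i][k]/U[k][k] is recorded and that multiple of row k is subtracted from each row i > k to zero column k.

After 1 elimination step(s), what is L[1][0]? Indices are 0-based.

L[1][0] = 2

[col 0] pivot 1
  R1 -= 2*R0 → (0, -4, -2, -3)  (L[1][0] := 2)
  R2 -= -3*R0 → (0, -16, -12, -11)  (L[2][0] := -3)
  R3 -= 4*R0 → (0, 4, -6, 2)  (L[3][0] := 4)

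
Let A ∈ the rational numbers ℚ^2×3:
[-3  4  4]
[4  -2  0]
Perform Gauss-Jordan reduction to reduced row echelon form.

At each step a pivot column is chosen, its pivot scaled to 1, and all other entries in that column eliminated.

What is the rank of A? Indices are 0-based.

[1] R0 /= -3  ⇒  (1, -4/3, -4/3)
     R1 -= 4·R0  ⇒  (0, 10/3, 16/3)
[2] R1 /= 10/3  ⇒  (0, 1, 8/5)
     R0 -= -4/3·R1  ⇒  (1, 0, 4/5)

rank = 2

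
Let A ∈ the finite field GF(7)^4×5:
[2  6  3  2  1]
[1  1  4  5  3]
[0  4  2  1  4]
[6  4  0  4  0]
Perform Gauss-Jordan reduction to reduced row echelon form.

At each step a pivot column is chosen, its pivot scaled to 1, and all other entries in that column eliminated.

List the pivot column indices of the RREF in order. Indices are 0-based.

step 1: normalize row 0 (÷2) = (1, 3, 5, 1, 4)
  row 1: subtract 1×row0 = (0, 5, 6, 4, 6)
  row 3: subtract 6×row0 = (0, 0, 5, 5, 4)
step 2: normalize row 1 (÷5) = (0, 1, 4, 5, 4)
  row 0: subtract 3×row1 = (1, 0, 0, 0, 6)
  row 2: subtract 4×row1 = (0, 0, 0, 2, 2)
step 3: exchange rows 2,3
step 3: normalize row 2 (÷5) = (0, 0, 1, 1, 5)
  row 1: subtract 4×row2 = (0, 1, 0, 1, 5)
step 4: normalize row 3 (÷2) = (0, 0, 0, 1, 1)
  row 1: subtract 1×row3 = (0, 1, 0, 0, 4)
  row 2: subtract 1×row3 = (0, 0, 1, 0, 4)

pivot columns: 0, 1, 2, 3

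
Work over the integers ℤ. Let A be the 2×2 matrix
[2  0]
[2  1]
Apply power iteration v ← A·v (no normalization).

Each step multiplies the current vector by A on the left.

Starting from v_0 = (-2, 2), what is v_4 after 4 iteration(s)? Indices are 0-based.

v_4 = (-32, -58)

v_0 = (-2, 2).
v_1 = A·v_0 = (-4, -2).
v_2 = A·v_1 = (-8, -10).
v_3 = A·v_2 = (-16, -26).
v_4 = A·v_3 = (-32, -58).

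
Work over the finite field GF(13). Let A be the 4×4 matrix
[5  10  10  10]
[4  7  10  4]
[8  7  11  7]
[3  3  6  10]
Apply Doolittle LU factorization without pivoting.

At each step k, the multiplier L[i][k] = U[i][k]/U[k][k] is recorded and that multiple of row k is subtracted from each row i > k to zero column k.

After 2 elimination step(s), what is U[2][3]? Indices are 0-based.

U[2][3] = 1

k=0: U[0][0]=5
  eliminate (1,0): mult=6, new row 1: (0, 12, 2, 9); set L[1][0]=6
  eliminate (2,0): mult=12, new row 2: (0, 4, 8, 4); set L[2][0]=12
  eliminate (3,0): mult=11, new row 3: (0, 10, 0, 4); set L[3][0]=11
k=1: U[1][1]=12
  eliminate (2,1): mult=9, new row 2: (0, 0, 3, 1); set L[2][1]=9
  eliminate (3,1): mult=3, new row 3: (0, 0, 7, 3); set L[3][1]=3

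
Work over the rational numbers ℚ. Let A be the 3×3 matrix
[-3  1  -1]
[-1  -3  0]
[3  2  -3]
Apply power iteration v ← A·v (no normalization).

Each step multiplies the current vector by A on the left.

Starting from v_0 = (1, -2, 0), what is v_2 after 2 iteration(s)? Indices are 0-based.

v_0 = (1, -2, 0).
v_1 = A·v_0 = (-5, 5, -1).
v_2 = A·v_1 = (21, -10, -2).

v_2 = (21, -10, -2)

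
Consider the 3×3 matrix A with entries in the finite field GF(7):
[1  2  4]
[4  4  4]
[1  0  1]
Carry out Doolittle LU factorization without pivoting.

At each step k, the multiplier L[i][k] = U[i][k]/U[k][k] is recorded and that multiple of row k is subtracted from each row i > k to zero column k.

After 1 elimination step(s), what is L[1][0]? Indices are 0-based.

k=0: U[0][0]=1
  eliminate (1,0): mult=4, new row 1: (0, 3, 2); set L[1][0]=4
  eliminate (2,0): mult=1, new row 2: (0, 5, 4); set L[2][0]=1

L[1][0] = 4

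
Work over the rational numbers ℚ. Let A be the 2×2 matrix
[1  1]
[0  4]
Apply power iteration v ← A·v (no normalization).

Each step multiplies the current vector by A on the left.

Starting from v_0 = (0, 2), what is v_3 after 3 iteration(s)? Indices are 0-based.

v_3 = (42, 128)

v_0 = (0, 2).
v_1 = A·v_0 = (2, 8).
v_2 = A·v_1 = (10, 32).
v_3 = A·v_2 = (42, 128).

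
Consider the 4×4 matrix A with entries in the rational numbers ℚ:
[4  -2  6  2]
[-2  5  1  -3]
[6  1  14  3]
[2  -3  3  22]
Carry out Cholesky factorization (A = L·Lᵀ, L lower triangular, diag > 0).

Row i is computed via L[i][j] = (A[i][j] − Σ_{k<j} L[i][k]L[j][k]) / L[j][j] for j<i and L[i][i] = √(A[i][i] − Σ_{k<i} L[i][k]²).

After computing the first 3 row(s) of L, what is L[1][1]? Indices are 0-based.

L[1][1] = 2

Step 1: L[0][0] = √(4) = 2.
  L[1][0] = (-2) / L[0][0] = -1.
Step 2: L[1][1] = √(4) = 2.
  L[2][0] = (6) / L[0][0] = 3.
  L[2][1] = (4) / L[1][1] = 2.
Step 3: L[2][2] = √(1) = 1.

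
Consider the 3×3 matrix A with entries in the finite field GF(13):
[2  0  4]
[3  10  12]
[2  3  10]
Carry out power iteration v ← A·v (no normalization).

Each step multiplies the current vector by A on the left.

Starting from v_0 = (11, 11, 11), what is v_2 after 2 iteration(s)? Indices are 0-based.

v_2 = (12, 1, 7)

v_0 = (11, 11, 11).
v_1 = A·v_0 = (1, 2, 9).
v_2 = A·v_1 = (12, 1, 7).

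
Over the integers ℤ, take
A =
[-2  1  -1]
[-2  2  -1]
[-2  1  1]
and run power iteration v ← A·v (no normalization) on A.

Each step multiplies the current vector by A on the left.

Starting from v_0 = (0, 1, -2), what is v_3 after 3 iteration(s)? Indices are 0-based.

v_3 = (8, 11, 2)

v_0 = (0, 1, -2).
v_1 = A·v_0 = (3, 4, -1).
v_2 = A·v_1 = (-1, 3, -3).
v_3 = A·v_2 = (8, 11, 2).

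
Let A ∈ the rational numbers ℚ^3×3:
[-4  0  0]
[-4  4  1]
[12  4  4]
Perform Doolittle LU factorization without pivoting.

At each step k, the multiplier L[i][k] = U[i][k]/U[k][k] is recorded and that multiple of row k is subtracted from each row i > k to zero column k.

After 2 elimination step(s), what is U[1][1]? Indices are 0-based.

k=0: U[0][0]=-4
  eliminate (1,0): mult=1, new row 1: (0, 4, 1); set L[1][0]=1
  eliminate (2,0): mult=-3, new row 2: (0, 4, 4); set L[2][0]=-3
k=1: U[1][1]=4
  eliminate (2,1): mult=1, new row 2: (0, 0, 3); set L[2][1]=1

U[1][1] = 4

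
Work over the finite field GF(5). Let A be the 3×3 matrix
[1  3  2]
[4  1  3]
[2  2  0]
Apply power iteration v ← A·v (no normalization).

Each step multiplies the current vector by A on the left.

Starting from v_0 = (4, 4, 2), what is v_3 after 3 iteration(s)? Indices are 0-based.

v_0 = (4, 4, 2).
v_1 = A·v_0 = (0, 1, 1).
v_2 = A·v_1 = (0, 4, 2).
v_3 = A·v_2 = (1, 0, 3).

v_3 = (1, 0, 3)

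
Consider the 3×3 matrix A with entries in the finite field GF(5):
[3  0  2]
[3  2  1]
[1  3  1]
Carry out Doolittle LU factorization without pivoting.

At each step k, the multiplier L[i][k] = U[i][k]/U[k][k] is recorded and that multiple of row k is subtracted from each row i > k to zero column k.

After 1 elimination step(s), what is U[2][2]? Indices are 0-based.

U[2][2] = 2

Step 1: pivot at (0,0) is 3.
  row1 ← row1 − (1)·row0  ⇒  L[1][0]=1, U row1=(0, 2, 4)
  row2 ← row2 − (2)·row0  ⇒  L[2][0]=2, U row2=(0, 3, 2)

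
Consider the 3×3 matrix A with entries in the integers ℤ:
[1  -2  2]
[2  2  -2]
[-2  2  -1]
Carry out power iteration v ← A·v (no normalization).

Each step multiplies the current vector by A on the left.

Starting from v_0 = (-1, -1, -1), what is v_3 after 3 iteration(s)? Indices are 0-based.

v_3 = (15, 0, -23)

v_0 = (-1, -1, -1).
v_1 = A·v_0 = (-1, -2, 1).
v_2 = A·v_1 = (5, -8, -3).
v_3 = A·v_2 = (15, 0, -23).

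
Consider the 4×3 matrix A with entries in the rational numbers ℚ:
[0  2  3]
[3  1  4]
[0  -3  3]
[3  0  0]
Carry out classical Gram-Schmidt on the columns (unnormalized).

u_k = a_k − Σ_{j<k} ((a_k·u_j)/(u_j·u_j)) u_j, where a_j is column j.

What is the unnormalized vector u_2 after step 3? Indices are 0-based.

u_2 = (85/27, 55/27, 25/9, -55/27)

Step 1: u_0 = a_0 = (0, 3, 0, 3).
Step 2: u_1 = a_1 − (1/6)·u_0 = (2, 1/2, -3, -1/2).
Step 3: u_2 = a_2 − (2/3)·u_0 − (-2/27)·u_1 = (85/27, 55/27, 25/9, -55/27).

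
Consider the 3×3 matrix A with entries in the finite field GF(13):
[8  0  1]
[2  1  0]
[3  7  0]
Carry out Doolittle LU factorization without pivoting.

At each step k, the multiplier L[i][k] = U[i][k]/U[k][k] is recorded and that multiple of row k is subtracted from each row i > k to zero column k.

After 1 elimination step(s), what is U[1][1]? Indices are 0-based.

U[1][1] = 1

k=0: U[0][0]=8
  eliminate (1,0): mult=10, new row 1: (0, 1, 3); set L[1][0]=10
  eliminate (2,0): mult=2, new row 2: (0, 7, 11); set L[2][0]=2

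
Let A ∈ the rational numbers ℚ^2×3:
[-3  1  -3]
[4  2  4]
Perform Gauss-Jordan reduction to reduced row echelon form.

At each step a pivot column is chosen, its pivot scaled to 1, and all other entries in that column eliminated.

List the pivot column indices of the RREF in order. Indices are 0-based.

[1] R0 /= -3  ⇒  (1, -1/3, 1)
     R1 -= 4·R0  ⇒  (0, 10/3, 0)
[2] R1 /= 10/3  ⇒  (0, 1, 0)
     R0 -= -1/3·R1  ⇒  (1, 0, 1)

pivot columns: 0, 1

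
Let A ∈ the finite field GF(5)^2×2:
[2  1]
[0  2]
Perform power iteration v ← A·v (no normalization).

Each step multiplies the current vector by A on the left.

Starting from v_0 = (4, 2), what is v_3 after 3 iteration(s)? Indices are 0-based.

v_0 = (4, 2).
v_1 = A·v_0 = (0, 4).
v_2 = A·v_1 = (4, 3).
v_3 = A·v_2 = (1, 1).

v_3 = (1, 1)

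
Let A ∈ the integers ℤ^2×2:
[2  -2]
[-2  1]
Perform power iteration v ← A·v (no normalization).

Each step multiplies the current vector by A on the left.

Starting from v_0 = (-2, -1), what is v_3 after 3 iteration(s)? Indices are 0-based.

v_3 = (-34, 27)

v_0 = (-2, -1).
v_1 = A·v_0 = (-2, 3).
v_2 = A·v_1 = (-10, 7).
v_3 = A·v_2 = (-34, 27).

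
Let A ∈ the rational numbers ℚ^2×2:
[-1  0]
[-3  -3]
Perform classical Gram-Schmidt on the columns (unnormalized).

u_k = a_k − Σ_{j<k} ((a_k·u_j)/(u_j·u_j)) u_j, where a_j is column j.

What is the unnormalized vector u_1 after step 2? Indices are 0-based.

u_1 = (9/10, -3/10)

Step 1: u_0 = a_0 = (-1, -3).
Step 2: u_1 = a_1 − (9/10)·u_0 = (9/10, -3/10).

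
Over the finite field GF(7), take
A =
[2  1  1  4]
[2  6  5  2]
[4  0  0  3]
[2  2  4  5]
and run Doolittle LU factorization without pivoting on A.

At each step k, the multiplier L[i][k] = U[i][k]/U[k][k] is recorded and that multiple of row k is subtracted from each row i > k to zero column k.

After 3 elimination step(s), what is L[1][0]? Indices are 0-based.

L[1][0] = 1

k=0: U[0][0]=2
  eliminate (1,0): mult=1, new row 1: (0, 5, 4, 5); set L[1][0]=1
  eliminate (2,0): mult=2, new row 2: (0, 5, 5, 2); set L[2][0]=2
  eliminate (3,0): mult=1, new row 3: (0, 1, 3, 1); set L[3][0]=1
k=1: U[1][1]=5
  eliminate (2,1): mult=1, new row 2: (0, 0, 1, 4); set L[2][1]=1
  eliminate (3,1): mult=3, new row 3: (0, 0, 5, 0); set L[3][1]=3
k=2: U[2][2]=1
  eliminate (3,2): mult=5, new row 3: (0, 0, 0, 1); set L[3][2]=5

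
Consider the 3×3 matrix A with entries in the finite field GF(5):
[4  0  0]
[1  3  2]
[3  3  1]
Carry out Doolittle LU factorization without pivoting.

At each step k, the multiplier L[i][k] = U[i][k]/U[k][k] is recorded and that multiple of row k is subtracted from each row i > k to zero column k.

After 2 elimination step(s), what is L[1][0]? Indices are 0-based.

[col 0] pivot 4
  R1 -= 4*R0 → (0, 3, 2)  (L[1][0] := 4)
  R2 -= 2*R0 → (0, 3, 1)  (L[2][0] := 2)
[col 1] pivot 3
  R2 -= 1*R1 → (0, 0, 4)  (L[2][1] := 1)

L[1][0] = 4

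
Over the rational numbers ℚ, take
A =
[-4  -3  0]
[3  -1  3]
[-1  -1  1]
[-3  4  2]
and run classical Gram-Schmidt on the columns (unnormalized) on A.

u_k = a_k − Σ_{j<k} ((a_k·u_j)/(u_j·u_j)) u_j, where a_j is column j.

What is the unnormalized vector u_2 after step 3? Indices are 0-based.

Step 1: u_0 = a_0 = (-4, 3, -1, -3).
Step 2: u_1 = a_1 − (-2/35)·u_0 = (-113/35, -29/35, -37/35, 134/35).
Step 3: u_2 = a_2 − (2/35)·u_0 − (144/941)·u_1 = (680/941, 2781/941, 1147/941, 1492/941).

u_2 = (680/941, 2781/941, 1147/941, 1492/941)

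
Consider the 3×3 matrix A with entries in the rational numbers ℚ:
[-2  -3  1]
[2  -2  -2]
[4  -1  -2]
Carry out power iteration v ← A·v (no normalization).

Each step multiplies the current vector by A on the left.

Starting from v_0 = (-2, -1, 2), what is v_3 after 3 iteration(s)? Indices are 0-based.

v_3 = (-70, -254, -224)

v_0 = (-2, -1, 2).
v_1 = A·v_0 = (9, -6, -11).
v_2 = A·v_1 = (-11, 52, 64).
v_3 = A·v_2 = (-70, -254, -224).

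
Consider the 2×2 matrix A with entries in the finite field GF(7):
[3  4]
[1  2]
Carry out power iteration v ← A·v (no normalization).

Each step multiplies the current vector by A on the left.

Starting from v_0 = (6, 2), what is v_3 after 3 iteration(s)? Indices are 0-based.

v_3 = (6, 0)

v_0 = (6, 2).
v_1 = A·v_0 = (5, 3).
v_2 = A·v_1 = (6, 4).
v_3 = A·v_2 = (6, 0).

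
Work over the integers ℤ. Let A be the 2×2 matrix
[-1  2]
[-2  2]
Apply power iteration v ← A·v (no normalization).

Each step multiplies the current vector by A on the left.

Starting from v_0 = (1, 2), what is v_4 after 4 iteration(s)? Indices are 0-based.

v_0 = (1, 2).
v_1 = A·v_0 = (3, 2).
v_2 = A·v_1 = (1, -2).
v_3 = A·v_2 = (-5, -6).
v_4 = A·v_3 = (-7, -2).

v_4 = (-7, -2)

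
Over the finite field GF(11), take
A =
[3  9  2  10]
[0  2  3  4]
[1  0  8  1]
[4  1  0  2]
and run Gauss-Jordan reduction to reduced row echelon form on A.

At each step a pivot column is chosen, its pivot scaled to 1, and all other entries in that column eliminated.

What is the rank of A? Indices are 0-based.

[1] R0 /= 3  ⇒  (1, 3, 8, 7)
     R2 -= 1·R0  ⇒  (0, 8, 0, 5)
     R3 -= 4·R0  ⇒  (0, 0, 1, 7)
[2] R1 /= 2  ⇒  (0, 1, 7, 2)
     R0 -= 3·R1  ⇒  (1, 0, 9, 1)
     R2 -= 8·R1  ⇒  (0, 0, 10, 0)
[3] R2 /= 10  ⇒  (0, 0, 1, 0)
     R0 -= 9·R2  ⇒  (1, 0, 0, 1)
     R1 -= 7·R2  ⇒  (0, 1, 0, 2)
     R3 -= 1·R2  ⇒  (0, 0, 0, 7)
[4] R3 /= 7  ⇒  (0, 0, 0, 1)
     R0 -= 1·R3  ⇒  (1, 0, 0, 0)
     R1 -= 2·R3  ⇒  (0, 1, 0, 0)

rank = 4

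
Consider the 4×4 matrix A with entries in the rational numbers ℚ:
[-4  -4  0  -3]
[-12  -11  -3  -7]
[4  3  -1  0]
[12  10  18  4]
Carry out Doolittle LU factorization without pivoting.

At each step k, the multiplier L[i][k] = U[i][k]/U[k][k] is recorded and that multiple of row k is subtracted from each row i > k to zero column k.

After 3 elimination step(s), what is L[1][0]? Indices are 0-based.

[col 0] pivot -4
  R1 -= 3*R0 → (0, 1, -3, 2)  (L[1][0] := 3)
  R2 -= -1*R0 → (0, -1, -1, -3)  (L[2][0] := -1)
  R3 -= -3*R0 → (0, -2, 18, -5)  (L[3][0] := -3)
[col 1] pivot 1
  R2 -= -1*R1 → (0, 0, -4, -1)  (L[2][1] := -1)
  R3 -= -2*R1 → (0, 0, 12, -1)  (L[3][1] := -2)
[col 2] pivot -4
  R3 -= -3*R2 → (0, 0, 0, -4)  (L[3][2] := -3)

L[1][0] = 3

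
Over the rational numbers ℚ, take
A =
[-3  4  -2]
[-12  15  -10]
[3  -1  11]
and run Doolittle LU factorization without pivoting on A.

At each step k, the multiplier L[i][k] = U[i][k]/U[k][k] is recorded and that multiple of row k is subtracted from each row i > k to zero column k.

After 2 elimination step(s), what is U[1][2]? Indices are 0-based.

k=0: U[0][0]=-3
  eliminate (1,0): mult=4, new row 1: (0, -1, -2); set L[1][0]=4
  eliminate (2,0): mult=-1, new row 2: (0, 3, 9); set L[2][0]=-1
k=1: U[1][1]=-1
  eliminate (2,1): mult=-3, new row 2: (0, 0, 3); set L[2][1]=-3

U[1][2] = -2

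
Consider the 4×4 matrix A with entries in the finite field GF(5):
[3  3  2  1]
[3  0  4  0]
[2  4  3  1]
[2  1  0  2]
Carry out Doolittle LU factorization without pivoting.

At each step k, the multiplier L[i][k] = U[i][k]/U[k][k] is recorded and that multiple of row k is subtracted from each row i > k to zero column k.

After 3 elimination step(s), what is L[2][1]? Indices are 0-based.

L[2][1] = 1

[col 0] pivot 3
  R1 -= 1*R0 → (0, 2, 2, 4)  (L[1][0] := 1)
  R2 -= 4*R0 → (0, 2, 0, 2)  (L[2][0] := 4)
  R3 -= 4*R0 → (0, 4, 2, 3)  (L[3][0] := 4)
[col 1] pivot 2
  R2 -= 1*R1 → (0, 0, 3, 3)  (L[2][1] := 1)
  R3 -= 2*R1 → (0, 0, 3, 0)  (L[3][1] := 2)
[col 2] pivot 3
  R3 -= 1*R2 → (0, 0, 0, 2)  (L[3][2] := 1)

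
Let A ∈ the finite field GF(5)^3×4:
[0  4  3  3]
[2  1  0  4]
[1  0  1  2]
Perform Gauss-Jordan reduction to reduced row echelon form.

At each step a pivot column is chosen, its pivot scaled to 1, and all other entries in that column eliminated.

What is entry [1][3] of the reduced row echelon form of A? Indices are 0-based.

pivot(0,0): swap R0↔R1
pivot(0,0)=2: scale R0 → (1, 3, 0, 2)
  clear (2,0): R2 −= (1)R0 → (0, 2, 1, 0)
pivot(1,1)=4: scale R1 → (0, 1, 2, 2)
  clear (0,1): R0 −= (3)R1 → (1, 0, 4, 1)
  clear (2,1): R2 −= (2)R1 → (0, 0, 2, 1)
pivot(2,2)=2: scale R2 → (0, 0, 1, 3)
  clear (0,2): R0 −= (4)R2 → (1, 0, 0, 4)
  clear (1,2): R1 −= (2)R2 → (0, 1, 0, 1)

M[1][3] = 1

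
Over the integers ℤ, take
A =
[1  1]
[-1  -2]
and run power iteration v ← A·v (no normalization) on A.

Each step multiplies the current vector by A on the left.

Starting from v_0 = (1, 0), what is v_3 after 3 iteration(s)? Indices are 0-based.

v_3 = (1, -2)

v_0 = (1, 0).
v_1 = A·v_0 = (1, -1).
v_2 = A·v_1 = (0, 1).
v_3 = A·v_2 = (1, -2).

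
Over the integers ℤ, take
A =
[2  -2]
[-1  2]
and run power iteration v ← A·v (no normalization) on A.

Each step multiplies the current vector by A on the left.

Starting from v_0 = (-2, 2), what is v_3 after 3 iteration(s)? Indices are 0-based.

v_0 = (-2, 2).
v_1 = A·v_0 = (-8, 6).
v_2 = A·v_1 = (-28, 20).
v_3 = A·v_2 = (-96, 68).

v_3 = (-96, 68)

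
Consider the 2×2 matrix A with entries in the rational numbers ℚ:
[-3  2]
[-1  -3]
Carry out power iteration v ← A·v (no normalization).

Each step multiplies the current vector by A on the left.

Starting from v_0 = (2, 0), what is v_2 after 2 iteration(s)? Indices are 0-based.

v_0 = (2, 0).
v_1 = A·v_0 = (-6, -2).
v_2 = A·v_1 = (14, 12).

v_2 = (14, 12)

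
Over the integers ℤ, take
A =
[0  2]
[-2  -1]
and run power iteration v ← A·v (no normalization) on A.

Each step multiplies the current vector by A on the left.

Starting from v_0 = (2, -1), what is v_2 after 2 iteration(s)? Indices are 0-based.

v_0 = (2, -1).
v_1 = A·v_0 = (-2, -3).
v_2 = A·v_1 = (-6, 7).

v_2 = (-6, 7)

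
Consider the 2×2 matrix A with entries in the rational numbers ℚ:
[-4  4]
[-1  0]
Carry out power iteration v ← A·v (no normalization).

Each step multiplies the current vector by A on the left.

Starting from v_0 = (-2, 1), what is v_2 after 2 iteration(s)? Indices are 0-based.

v_0 = (-2, 1).
v_1 = A·v_0 = (12, 2).
v_2 = A·v_1 = (-40, -12).

v_2 = (-40, -12)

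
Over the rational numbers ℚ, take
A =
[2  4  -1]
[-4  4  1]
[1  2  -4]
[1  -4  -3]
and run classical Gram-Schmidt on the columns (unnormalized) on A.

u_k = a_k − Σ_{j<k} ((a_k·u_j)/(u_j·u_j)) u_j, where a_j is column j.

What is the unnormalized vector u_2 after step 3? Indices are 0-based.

u_2 = (11/29, -37/29, -96/29, -74/29)

Step 1: u_0 = a_0 = (2, -4, 1, 1).
Step 2: u_1 = a_1 − (-5/11)·u_0 = (54/11, 24/11, 27/11, -39/11).
Step 3: u_2 = a_2 − (-13/22)·u_0 − (-7/174)·u_1 = (11/29, -37/29, -96/29, -74/29).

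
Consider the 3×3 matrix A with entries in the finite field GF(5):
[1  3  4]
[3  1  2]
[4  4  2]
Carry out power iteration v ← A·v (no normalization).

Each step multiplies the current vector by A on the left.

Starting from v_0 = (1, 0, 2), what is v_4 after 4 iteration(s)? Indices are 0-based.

v_0 = (1, 0, 2).
v_1 = A·v_0 = (4, 2, 3).
v_2 = A·v_1 = (2, 0, 0).
v_3 = A·v_2 = (2, 1, 3).
v_4 = A·v_3 = (2, 3, 3).

v_4 = (2, 3, 3)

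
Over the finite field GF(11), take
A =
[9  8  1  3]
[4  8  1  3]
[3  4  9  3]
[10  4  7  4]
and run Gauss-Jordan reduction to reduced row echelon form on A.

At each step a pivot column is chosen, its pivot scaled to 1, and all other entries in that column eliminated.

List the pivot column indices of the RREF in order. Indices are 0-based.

pivot(0,0)=9: scale R0 → (1, 7, 5, 4)
  clear (1,0): R1 −= (4)R0 → (0, 2, 3, 9)
  clear (2,0): R2 −= (3)R0 → (0, 5, 5, 2)
  clear (3,0): R3 −= (10)R0 → (0, 0, 1, 8)
pivot(1,1)=2: scale R1 → (0, 1, 7, 10)
  clear (0,1): R0 −= (7)R1 → (1, 0, 0, 0)
  clear (2,1): R2 −= (5)R1 → (0, 0, 3, 7)
pivot(2,2)=3: scale R2 → (0, 0, 1, 6)
  clear (1,2): R1 −= (7)R2 → (0, 1, 0, 1)
  clear (3,2): R3 −= (1)R2 → (0, 0, 0, 2)
pivot(3,3)=2: scale R3 → (0, 0, 0, 1)
  clear (1,3): R1 −= (1)R3 → (0, 1, 0, 0)
  clear (2,3): R2 −= (6)R3 → (0, 0, 1, 0)

pivot columns: 0, 1, 2, 3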